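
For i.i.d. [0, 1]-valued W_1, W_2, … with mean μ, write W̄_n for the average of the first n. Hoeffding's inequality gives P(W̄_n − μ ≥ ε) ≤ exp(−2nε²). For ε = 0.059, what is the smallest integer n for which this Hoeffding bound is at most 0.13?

Require exp(−2nε²) ≤ 0.13, i.e. 2nε² ≥ ln(1/0.13) = 2.040221.
So n ≥ 2.040221 / (2·0.059²) = 293.051.
The smallest integer n is 294.

294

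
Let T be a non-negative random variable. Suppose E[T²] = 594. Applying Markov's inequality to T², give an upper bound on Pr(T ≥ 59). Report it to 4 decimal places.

Since T ≥ 0, the event {T ≥ 59} is the same as {T² ≥ 3481}.
Markov's inequality applied to T² gives Pr(T² ≥ 3481) ≤ E[T²]/3481 = 594/3481 = 0.1706.

0.1706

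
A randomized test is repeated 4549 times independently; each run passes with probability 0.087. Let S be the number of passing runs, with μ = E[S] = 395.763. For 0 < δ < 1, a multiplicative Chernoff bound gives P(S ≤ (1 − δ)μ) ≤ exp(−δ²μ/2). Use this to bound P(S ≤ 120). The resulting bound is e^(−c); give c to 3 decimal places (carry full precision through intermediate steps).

96.074

Write 120 = (1 − δ)μ, so δ = 1 − 120/395.763 = 0.6967882…
Then the exponent is δ²μ/2 = (μ − 120)²/(2μ) = 96.074206.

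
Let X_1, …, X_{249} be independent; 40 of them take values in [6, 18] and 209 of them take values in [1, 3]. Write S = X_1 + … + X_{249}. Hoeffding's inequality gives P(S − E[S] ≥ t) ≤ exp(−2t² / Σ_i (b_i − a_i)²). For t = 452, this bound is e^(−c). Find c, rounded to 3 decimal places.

Σ(b_i − a_i)² = 40·12² + 209·2² = 6596.
c = 2t² / 6596 = 2·452² / 6596 = 61.9478.

61.948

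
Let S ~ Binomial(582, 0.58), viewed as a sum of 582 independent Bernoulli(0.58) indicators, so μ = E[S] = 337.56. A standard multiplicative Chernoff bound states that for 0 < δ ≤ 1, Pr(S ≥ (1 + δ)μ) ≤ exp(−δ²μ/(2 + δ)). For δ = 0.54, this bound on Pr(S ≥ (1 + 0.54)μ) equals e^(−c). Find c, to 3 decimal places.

38.753

c = δ²μ/(2 + δ) = 0.54²·337.56/(2 + 0.54) = 38.7530.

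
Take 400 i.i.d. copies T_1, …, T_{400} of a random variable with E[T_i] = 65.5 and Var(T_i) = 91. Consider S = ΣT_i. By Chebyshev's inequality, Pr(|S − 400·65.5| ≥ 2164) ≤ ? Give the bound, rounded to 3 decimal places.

Var(S) = n·Var(T_i) = 400·91 = 36400.
Chebyshev: Pr(|S − 400·65.5| ≥ 2164) ≤ Var(S)/2164² = 36400/4682896 = 0.0078.

0.008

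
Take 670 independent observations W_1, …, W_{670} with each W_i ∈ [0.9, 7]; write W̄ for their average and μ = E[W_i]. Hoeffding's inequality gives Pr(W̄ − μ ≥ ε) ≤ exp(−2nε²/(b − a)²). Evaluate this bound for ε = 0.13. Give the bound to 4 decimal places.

0.5441

Exponent: 2nε²/(b − a)² = 2·670·0.13² / 6.1² = 0.60860.
Bound = exp(−0.60860) = 0.54411.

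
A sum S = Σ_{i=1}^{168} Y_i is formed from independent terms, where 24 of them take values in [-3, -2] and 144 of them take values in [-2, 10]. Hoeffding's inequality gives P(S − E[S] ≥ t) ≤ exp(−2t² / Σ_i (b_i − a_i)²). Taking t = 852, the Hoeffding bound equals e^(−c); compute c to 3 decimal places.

69.933

Σ(b_i − a_i)² = 24·1² + 144·12² = 20760.
c = 2t² / 20760 = 2·852² / 20760 = 69.9329.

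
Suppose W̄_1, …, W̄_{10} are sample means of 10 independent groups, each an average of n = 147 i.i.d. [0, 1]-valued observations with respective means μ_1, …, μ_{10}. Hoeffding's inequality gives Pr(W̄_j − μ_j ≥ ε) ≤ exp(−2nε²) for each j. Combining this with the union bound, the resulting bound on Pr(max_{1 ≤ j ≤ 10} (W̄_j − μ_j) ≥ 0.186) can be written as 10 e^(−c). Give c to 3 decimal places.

Union bound over the 10 events: Pr(max_{1 ≤ j ≤ 10} (W̄_j − μ_j) ≥ 0.186) ≤ 10·exp(−2nε²) = 10 exp(−2·147·0.186²).
So c = 2·147·0.186² = 10.1712.

10.171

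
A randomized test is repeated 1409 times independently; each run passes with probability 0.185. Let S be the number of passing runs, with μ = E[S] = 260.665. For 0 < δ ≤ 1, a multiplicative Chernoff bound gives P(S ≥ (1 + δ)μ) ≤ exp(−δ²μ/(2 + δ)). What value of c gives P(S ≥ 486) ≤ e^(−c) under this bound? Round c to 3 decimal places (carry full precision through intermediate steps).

Write 486 = (1 + δ)μ, so δ = 486/260.665 − 1 = 0.864462…
Then the exponent is δ²μ/(2 + δ) = (486 − μ)² / (μ·(2 + δ)) = 68.003539.

68.004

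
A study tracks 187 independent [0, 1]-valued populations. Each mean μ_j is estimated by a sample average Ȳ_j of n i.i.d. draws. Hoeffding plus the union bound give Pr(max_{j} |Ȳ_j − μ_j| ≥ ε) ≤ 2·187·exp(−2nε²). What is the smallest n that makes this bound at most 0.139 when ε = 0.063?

Need 2·187·exp(−2nε²) ≤ 0.139, i.e. exp(−2nε²) ≤ 0.139/374.
So 2nε² ≥ ln(374/0.139) = 7.897537.
Hence n ≥ 7.897537/(2·0.063²) = 994.903.
The smallest integer n is 995.

995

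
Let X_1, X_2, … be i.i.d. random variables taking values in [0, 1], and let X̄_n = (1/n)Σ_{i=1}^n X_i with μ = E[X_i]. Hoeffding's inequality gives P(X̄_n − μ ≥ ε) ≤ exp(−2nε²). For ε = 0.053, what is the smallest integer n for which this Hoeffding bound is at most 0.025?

657

Require exp(−2nε²) ≤ 0.025, i.e. 2nε² ≥ ln(1/0.025) = 3.688879.
So n ≥ 3.688879 / (2·0.053²) = 656.618.
The smallest integer n is 657.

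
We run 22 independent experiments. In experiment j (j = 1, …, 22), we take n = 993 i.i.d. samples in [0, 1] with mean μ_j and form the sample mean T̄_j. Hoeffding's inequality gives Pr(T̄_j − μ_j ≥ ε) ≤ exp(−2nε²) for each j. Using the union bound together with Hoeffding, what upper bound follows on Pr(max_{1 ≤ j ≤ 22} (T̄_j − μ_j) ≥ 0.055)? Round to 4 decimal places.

Per-experiment Hoeffding bound: exp(−2·993·0.055²) = exp(−6.00765) = 0.0024599.
Union bound over 22 events: 22·0.0024599 = 0.05412.

0.0541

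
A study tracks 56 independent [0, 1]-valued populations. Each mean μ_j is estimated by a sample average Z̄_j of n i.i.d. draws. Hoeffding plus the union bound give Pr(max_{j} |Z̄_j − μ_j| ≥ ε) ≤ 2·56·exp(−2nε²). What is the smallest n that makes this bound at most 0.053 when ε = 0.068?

828

Need 2·56·exp(−2nε²) ≤ 0.053, i.e. exp(−2nε²) ≤ 0.053/112.
So 2nε² ≥ ln(112/0.053) = 7.655962.
Hence n ≥ 7.655962/(2·0.068²) = 827.851.
The smallest integer n is 828.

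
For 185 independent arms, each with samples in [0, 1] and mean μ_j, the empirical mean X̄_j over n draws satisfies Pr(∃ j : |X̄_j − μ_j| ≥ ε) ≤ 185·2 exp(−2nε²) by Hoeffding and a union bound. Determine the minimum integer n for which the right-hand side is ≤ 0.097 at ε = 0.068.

892

Need 2·185·exp(−2nε²) ≤ 0.097, i.e. exp(−2nε²) ≤ 0.097/370.
So 2nε² ≥ ln(370/0.097) = 8.246547.
Hence n ≥ 8.246547/(2·0.068²) = 891.711.
The smallest integer n is 892.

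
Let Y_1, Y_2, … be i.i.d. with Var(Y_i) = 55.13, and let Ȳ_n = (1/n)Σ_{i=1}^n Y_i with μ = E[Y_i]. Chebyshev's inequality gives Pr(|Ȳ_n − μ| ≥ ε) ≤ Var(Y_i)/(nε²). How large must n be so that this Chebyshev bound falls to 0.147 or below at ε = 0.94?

Require 55.13/(n·0.94²) ≤ 0.147, i.e. n ≥ 55.13/(0.147·0.94²) = 424.439.
The smallest integer n is 425.

425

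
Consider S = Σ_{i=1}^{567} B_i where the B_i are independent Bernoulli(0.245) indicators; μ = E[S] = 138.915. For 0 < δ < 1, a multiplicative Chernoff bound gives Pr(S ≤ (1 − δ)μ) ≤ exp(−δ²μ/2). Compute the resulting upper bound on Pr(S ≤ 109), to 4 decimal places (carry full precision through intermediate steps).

0.0399

Write 109 = (1 − δ)μ, so δ = 1 − 109/138.915 = 0.2153475…
Then the exponent is δ²μ/2 = (μ − 109)²/(2μ) = 3.221060.
Bound = exp(−3.221060) = 0.03991.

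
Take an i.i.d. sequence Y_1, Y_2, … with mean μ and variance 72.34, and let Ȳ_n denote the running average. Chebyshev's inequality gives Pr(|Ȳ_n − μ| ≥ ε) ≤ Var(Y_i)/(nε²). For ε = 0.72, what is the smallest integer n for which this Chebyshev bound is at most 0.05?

Require 72.34/(n·0.72²) ≤ 0.05, i.e. n ≥ 72.34/(0.05·0.72²) = 2790.895.
The smallest integer n is 2791.

2791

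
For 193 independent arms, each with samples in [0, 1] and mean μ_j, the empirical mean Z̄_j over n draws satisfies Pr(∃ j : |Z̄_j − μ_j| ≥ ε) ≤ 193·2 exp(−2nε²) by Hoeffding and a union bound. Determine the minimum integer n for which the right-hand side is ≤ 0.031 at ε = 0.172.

Need 2·193·exp(−2nε²) ≤ 0.031, i.e. exp(−2nε²) ≤ 0.031/386.
So 2nε² ≥ ln(386/0.031) = 9.429605.
Hence n ≥ 9.429605/(2·0.172²) = 159.370.
The smallest integer n is 160.

160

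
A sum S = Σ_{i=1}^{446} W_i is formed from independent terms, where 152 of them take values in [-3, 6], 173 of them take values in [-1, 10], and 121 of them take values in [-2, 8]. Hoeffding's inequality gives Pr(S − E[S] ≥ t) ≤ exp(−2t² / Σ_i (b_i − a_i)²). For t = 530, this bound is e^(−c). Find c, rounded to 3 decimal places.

Σ(b_i − a_i)² = 152·9² + 173·11² + 121·10² = 45345.
c = 2t² / 45345 = 2·530² / 45345 = 12.3895.

12.389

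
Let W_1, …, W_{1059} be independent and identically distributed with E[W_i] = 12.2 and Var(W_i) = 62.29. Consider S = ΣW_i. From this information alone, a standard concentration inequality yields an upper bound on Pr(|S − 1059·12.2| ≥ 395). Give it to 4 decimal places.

0.4228

With mean and variance of each term known, Chebyshev's inequality bounds the deviation of the sum (or sample mean).
Var(S) = n·Var(W_i) = 1059·62.29 = 65965.11.
Chebyshev: Pr(|S − 1059·12.2| ≥ 395) ≤ Var(S)/395² = 65965.11/156025 = 0.4228.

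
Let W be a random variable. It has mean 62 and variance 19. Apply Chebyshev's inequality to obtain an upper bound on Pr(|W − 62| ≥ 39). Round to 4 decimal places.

0.0125

Chebyshev: Pr(|W − μ| ≥ t) ≤ Var(W)/t².
Bound = 19 / 1521 = 0.0125.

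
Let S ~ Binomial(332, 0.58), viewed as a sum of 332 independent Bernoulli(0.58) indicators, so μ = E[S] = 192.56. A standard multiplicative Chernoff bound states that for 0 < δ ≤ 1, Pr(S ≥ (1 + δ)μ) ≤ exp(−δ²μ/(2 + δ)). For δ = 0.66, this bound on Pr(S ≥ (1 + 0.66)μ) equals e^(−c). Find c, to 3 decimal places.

c = δ²μ/(2 + δ) = 0.66²·192.56/(2 + 0.66) = 31.5335.

31.534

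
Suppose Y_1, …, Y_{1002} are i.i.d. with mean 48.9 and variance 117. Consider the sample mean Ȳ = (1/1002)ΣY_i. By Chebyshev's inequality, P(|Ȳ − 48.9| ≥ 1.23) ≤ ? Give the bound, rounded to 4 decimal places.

0.0772

Var(Ȳ) = Var(Y_i)/n = 117/1002 = 0.11677.
Chebyshev: P(|Ȳ − 48.9| ≥ 1.23) ≤ Var(Ȳ)/(1.23)² = 117/(1002·1.23²) = 0.0772.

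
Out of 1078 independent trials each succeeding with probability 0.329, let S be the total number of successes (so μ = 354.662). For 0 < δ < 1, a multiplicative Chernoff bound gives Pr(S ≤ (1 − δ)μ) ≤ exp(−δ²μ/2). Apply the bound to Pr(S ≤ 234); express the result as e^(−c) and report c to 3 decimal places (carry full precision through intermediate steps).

Write 234 = (1 − δ)μ, so δ = 1 − 234/354.662 = 0.3402169…
Then the exponent is δ²μ/2 = (μ − 234)²/(2μ) = 20.525625.

20.526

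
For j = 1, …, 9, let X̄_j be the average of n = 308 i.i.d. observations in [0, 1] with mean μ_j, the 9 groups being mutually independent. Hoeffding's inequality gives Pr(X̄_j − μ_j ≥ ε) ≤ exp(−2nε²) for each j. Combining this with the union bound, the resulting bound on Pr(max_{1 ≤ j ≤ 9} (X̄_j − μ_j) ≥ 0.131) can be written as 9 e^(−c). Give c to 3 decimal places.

10.571

Union bound over the 9 events: Pr(max_{1 ≤ j ≤ 9} (X̄_j − μ_j) ≥ 0.131) ≤ 9·exp(−2nε²) = 9 exp(−2·308·0.131²).
So c = 2·308·0.131² = 10.5712.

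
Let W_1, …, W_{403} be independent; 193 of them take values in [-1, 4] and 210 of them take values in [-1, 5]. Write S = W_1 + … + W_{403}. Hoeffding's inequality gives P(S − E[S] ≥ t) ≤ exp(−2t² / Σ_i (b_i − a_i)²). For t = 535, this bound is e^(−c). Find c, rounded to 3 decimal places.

46.221

Σ(b_i − a_i)² = 193·5² + 210·6² = 12385.
c = 2t² / 12385 = 2·535² / 12385 = 46.2212.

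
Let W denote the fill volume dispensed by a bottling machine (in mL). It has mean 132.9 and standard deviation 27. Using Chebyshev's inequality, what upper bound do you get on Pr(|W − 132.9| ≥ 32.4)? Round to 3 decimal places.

Chebyshev: Pr(|W − μ| ≥ t) ≤ Var(W)/t².
Var(W) = σ² = 27² = 729.
Bound = 729 / 1049.76 = 0.6944.

0.694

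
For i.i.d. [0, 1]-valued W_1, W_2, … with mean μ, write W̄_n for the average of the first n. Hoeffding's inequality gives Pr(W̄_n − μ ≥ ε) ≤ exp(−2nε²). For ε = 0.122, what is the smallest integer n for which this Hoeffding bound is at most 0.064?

Require exp(−2nε²) ≤ 0.064, i.e. 2nε² ≥ ln(1/0.064) = 2.748872.
So n ≥ 2.748872 / (2·0.122²) = 92.343.
The smallest integer n is 93.

93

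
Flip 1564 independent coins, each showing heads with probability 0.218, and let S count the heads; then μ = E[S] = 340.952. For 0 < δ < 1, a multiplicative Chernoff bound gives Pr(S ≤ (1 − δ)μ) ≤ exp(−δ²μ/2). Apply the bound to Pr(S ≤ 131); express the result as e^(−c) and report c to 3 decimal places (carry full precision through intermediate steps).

Write 131 = (1 − δ)μ, so δ = 1 − 131/340.952 = 0.6157817…
Then the exponent is δ²μ/2 = (μ − 131)²/(2μ) = 64.642299.

64.642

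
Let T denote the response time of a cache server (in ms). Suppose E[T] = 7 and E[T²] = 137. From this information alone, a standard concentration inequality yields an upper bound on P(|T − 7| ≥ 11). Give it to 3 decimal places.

The first two moments determine the variance, so Chebyshev's inequality is the sharpest standard bound available.
Var(T) = E[T²] − (E[T])² = 137 − 49 = 88.
Chebyshev's inequality: P(|T − μ| ≥ t) ≤ Var(T)/t² = 88/121 = 0.7273.

0.727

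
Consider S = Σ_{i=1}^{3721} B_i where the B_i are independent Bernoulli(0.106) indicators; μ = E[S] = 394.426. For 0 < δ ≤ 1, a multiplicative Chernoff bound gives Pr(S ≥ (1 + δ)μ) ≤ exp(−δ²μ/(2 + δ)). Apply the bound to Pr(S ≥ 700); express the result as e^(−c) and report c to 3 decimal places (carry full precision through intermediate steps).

Write 700 = (1 + δ)μ, so δ = 700/394.426 − 1 = 0.7747309…
Then the exponent is δ²μ/(2 + δ) = (700 − μ)² / (μ·(2 + δ)) = 85.319126.

85.319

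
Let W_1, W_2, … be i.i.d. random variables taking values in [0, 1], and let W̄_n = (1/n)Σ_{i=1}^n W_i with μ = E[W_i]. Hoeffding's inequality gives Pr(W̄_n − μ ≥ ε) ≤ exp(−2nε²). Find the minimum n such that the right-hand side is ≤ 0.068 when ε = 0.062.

Require exp(−2nε²) ≤ 0.068, i.e. 2nε² ≥ ln(1/0.068) = 2.688248.
So n ≥ 2.688248 / (2·0.062²) = 349.668.
The smallest integer n is 350.

350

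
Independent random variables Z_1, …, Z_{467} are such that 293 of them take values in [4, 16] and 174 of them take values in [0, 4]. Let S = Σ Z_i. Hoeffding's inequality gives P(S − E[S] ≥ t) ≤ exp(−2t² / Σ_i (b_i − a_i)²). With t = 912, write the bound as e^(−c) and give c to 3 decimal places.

Σ(b_i − a_i)² = 293·12² + 174·4² = 44976.
c = 2t² / 44976 = 2·912² / 44976 = 36.9861.

36.986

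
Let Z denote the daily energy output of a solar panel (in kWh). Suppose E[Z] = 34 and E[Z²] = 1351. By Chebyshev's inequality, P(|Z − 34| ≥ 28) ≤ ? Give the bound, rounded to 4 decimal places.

0.2487

Var(Z) = E[Z²] − (E[Z])² = 1351 − 1156 = 195.
Chebyshev's inequality: P(|Z − μ| ≥ t) ≤ Var(Z)/t² = 195/784 = 0.2487.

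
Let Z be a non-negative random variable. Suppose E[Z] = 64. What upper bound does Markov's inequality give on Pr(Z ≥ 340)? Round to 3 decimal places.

Markov's inequality: for a non-negative random variable, Pr(Z ≥ a) ≤ E[Z]/a.
Here E[Z] = 64 and a = 340, so the bound is 64/340 = 0.1882.

0.188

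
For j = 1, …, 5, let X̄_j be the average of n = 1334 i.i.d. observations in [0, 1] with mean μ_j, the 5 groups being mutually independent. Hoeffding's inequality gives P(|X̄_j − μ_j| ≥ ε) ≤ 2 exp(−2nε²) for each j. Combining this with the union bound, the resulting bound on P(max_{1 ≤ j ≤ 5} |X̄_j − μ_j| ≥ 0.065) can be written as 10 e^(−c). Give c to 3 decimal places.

Union bound over the 5 events: P(max_{1 ≤ j ≤ 5} |X̄_j − μ_j| ≥ 0.065) ≤ 5·2·exp(−2nε²) = 10 exp(−2·1334·0.065²).
So c = 2·1334·0.065² = 11.2723.

11.272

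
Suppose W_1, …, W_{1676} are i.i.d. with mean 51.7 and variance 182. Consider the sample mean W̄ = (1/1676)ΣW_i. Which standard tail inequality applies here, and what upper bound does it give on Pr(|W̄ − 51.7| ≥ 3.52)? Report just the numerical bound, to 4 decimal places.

With mean and variance of each term known, Chebyshev's inequality bounds the deviation of the sum (or sample mean).
Var(W̄) = Var(W_i)/n = 182/1676 = 0.10859.
Chebyshev: Pr(|W̄ − 51.7| ≥ 3.52) ≤ Var(W̄)/(3.52)² = 182/(1676·3.52²) = 0.0088.

0.0088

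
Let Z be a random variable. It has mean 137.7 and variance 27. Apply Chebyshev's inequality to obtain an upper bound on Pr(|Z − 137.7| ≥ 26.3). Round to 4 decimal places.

Chebyshev: Pr(|Z − μ| ≥ t) ≤ Var(Z)/t².
Bound = 27 / 691.69 = 0.0390.

0.0390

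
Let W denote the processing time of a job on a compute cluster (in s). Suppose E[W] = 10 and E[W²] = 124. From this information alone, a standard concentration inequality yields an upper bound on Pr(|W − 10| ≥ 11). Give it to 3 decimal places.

0.198

The first two moments determine the variance, so Chebyshev's inequality is the sharpest standard bound available.
Var(W) = E[W²] − (E[W])² = 124 − 100 = 24.
Chebyshev's inequality: Pr(|W − μ| ≥ t) ≤ Var(W)/t² = 24/121 = 0.1983.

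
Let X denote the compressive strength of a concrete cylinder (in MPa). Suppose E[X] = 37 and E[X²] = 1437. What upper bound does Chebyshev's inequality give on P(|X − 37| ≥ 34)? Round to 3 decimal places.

0.059

Var(X) = E[X²] − (E[X])² = 1437 − 1369 = 68.
Chebyshev's inequality: P(|X − μ| ≥ t) ≤ Var(X)/t² = 68/1156 = 0.0588.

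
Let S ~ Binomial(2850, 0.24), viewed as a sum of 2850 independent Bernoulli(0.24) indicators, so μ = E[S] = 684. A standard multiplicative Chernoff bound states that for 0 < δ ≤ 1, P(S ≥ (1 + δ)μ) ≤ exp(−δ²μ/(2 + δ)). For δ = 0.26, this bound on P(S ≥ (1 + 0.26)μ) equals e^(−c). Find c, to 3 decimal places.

20.459

c = δ²μ/(2 + δ) = 0.26²·684/(2 + 0.26) = 20.4595.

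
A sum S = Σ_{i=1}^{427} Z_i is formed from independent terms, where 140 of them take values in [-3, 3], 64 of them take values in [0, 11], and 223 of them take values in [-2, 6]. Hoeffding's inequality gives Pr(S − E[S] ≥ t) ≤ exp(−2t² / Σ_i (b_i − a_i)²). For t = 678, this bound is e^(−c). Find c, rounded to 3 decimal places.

33.980

Σ(b_i − a_i)² = 140·6² + 64·11² + 223·8² = 27056.
c = 2t² / 27056 = 2·678² / 27056 = 33.9802.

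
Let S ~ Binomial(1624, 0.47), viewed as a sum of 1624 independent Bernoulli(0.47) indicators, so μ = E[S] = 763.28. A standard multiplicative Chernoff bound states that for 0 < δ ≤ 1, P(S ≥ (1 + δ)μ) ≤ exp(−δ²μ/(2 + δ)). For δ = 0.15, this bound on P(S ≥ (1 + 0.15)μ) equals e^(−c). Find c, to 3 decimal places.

7.988

c = δ²μ/(2 + δ) = 0.15²·763.28/(2 + 0.15) = 7.9878.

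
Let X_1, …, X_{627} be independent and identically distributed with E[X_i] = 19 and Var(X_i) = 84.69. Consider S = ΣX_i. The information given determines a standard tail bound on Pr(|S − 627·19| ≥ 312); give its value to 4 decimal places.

0.5455

With mean and variance of each term known, Chebyshev's inequality bounds the deviation of the sum (or sample mean).
Var(S) = n·Var(X_i) = 627·84.69 = 53100.63.
Chebyshev: Pr(|S − 627·19| ≥ 312) ≤ Var(S)/312² = 53100.63/97344 = 0.5455.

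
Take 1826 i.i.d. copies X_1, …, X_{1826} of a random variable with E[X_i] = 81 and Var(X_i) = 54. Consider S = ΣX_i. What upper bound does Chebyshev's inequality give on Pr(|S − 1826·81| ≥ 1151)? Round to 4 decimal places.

Var(S) = n·Var(X_i) = 1826·54 = 98604.
Chebyshev: Pr(|S − 1826·81| ≥ 1151) ≤ Var(S)/1151² = 98604/1324801 = 0.0744.

0.0744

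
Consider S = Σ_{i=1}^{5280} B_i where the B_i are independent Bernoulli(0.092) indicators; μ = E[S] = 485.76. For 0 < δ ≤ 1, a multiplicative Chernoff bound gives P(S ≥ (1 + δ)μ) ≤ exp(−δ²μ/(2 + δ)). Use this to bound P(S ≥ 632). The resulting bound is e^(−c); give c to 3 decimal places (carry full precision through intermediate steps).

19.133

Write 632 = (1 + δ)μ, so δ = 632/485.76 − 1 = 0.301054…
Then the exponent is δ²μ/(2 + δ) = (632 − μ)² / (μ·(2 + δ)) = 19.133032.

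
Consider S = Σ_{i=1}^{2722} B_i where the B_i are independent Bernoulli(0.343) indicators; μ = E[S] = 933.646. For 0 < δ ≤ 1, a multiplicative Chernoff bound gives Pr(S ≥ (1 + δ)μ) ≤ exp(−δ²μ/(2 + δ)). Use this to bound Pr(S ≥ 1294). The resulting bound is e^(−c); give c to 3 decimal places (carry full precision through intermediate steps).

Write 1294 = (1 + δ)μ, so δ = 1294/933.646 − 1 = 0.3859643…
Then the exponent is δ²μ/(2 + δ) = (1294 − μ)² / (μ·(2 + δ)) = 58.292478.

58.292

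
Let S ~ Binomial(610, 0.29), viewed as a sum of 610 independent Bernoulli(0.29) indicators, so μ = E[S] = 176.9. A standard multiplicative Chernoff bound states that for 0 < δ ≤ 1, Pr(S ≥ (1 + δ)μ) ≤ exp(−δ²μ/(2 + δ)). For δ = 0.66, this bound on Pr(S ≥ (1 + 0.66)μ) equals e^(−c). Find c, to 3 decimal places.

28.969

c = δ²μ/(2 + δ) = 0.66²·176.9/(2 + 0.66) = 28.9690.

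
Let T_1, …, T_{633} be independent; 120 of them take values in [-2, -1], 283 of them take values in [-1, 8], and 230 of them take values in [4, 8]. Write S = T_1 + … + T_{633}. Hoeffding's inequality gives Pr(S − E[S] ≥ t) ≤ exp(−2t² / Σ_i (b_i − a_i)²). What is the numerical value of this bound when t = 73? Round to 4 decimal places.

Σ(b_i − a_i)² = 120·1² + 283·9² + 230·4² = 26723.
Exponent = 2·73² / 26723 = 0.39883.
Bound = exp(−0.39883) = 0.67110.

0.6711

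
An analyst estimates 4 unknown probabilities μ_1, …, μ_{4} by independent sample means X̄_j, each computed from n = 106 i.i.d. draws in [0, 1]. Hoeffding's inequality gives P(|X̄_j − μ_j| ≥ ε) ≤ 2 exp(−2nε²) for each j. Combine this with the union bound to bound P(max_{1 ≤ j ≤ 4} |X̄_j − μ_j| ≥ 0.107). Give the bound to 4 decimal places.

Per-experiment Hoeffding bound: 2·exp(−2·106·0.107²) = 2·exp(−2.42719) = 0.17657.
Union bound over 4 events: 4·0.17657 = 0.70628.

0.7063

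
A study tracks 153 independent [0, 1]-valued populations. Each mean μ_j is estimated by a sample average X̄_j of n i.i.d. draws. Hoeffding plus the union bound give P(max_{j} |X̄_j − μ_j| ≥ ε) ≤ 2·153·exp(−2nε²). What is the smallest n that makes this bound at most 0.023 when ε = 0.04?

Need 2·153·exp(−2nε²) ≤ 0.023, i.e. exp(−2nε²) ≤ 0.023/306.
So 2nε² ≥ ln(306/0.023) = 9.495846.
Hence n ≥ 9.495846/(2·0.04²) = 2967.452.
The smallest integer n is 2968.

2968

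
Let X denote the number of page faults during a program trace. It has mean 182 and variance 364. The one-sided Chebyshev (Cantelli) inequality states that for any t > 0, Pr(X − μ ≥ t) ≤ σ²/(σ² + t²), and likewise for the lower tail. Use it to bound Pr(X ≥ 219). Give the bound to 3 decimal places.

Here σ² = 364 and t = 37, so σ² + t² = 1733.
Cantelli's bound: 364/1733 = 0.2100.

0.210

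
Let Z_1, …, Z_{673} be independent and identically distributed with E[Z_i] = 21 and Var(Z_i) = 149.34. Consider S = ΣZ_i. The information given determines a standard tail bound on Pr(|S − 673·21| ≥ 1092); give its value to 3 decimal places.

0.084

With mean and variance of each term known, Chebyshev's inequality bounds the deviation of the sum (or sample mean).
Var(S) = n·Var(Z_i) = 673·149.34 = 100505.82.
Chebyshev: Pr(|S − 673·21| ≥ 1092) ≤ Var(S)/1092² = 100505.82/1192464 = 0.0843.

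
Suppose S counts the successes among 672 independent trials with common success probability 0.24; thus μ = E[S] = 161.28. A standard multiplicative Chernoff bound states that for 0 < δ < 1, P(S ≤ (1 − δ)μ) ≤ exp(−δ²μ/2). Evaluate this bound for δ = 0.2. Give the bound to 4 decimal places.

Exponent = δ²μ/2 = 0.2²·161.28/2 = 3.2256.
Bound = exp(−3.2256) = 0.03973.

0.0397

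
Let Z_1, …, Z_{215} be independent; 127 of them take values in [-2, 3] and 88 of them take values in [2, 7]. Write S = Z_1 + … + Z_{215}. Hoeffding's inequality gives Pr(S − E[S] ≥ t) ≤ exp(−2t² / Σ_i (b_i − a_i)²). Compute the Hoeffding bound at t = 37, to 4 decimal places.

Σ(b_i − a_i)² = 127·5² + 88·5² = 5375.
Exponent = 2·37² / 5375 = 0.50940.
Bound = exp(−0.50940) = 0.60086.

0.6009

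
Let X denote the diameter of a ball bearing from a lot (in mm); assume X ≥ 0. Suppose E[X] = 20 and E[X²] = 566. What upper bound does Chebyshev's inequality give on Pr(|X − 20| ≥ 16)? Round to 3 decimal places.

0.648

Var(X) = E[X²] − (E[X])² = 566 − 400 = 166.
Chebyshev's inequality: Pr(|X − μ| ≥ t) ≤ Var(X)/t² = 166/256 = 0.6484.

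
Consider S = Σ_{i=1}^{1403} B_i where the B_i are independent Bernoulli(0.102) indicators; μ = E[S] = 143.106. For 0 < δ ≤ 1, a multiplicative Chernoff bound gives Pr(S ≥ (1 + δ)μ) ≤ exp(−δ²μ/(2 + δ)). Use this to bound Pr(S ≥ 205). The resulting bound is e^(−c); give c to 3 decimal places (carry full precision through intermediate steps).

11.005

Write 205 = (1 + δ)μ, so δ = 205/143.106 − 1 = 0.4325046…
Then the exponent is δ²μ/(2 + δ) = (205 − μ)² / (μ·(2 + δ)) = 11.004887.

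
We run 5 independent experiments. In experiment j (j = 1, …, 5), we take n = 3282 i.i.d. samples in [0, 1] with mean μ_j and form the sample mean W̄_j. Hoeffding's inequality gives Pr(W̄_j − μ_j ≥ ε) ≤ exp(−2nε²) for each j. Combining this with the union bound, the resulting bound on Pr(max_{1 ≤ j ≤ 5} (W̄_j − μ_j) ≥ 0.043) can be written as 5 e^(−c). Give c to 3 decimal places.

Union bound over the 5 events: Pr(max_{1 ≤ j ≤ 5} (W̄_j − μ_j) ≥ 0.043) ≤ 5·exp(−2nε²) = 5 exp(−2·3282·0.043²).
So c = 2·3282·0.043² = 12.1368.

12.137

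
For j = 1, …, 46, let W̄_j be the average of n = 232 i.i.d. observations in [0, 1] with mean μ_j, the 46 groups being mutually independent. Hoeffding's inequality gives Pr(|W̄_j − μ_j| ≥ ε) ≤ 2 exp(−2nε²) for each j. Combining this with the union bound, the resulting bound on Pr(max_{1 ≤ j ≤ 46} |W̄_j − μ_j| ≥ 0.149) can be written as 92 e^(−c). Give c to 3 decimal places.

Union bound over the 46 events: Pr(max_{1 ≤ j ≤ 46} |W̄_j − μ_j| ≥ 0.149) ≤ 46·2·exp(−2nε²) = 92 exp(−2·232·0.149²).
So c = 2·232·0.149² = 10.3013.

10.301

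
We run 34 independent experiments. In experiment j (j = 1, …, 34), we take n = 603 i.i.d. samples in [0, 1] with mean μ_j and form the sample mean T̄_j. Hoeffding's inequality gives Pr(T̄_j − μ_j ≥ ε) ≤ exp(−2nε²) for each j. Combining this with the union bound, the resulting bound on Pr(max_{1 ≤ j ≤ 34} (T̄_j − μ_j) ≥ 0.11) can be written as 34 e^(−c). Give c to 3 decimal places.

14.593

Union bound over the 34 events: Pr(max_{1 ≤ j ≤ 34} (T̄_j − μ_j) ≥ 0.11) ≤ 34·exp(−2nε²) = 34 exp(−2·603·0.11²).
So c = 2·603·0.11² = 14.5926.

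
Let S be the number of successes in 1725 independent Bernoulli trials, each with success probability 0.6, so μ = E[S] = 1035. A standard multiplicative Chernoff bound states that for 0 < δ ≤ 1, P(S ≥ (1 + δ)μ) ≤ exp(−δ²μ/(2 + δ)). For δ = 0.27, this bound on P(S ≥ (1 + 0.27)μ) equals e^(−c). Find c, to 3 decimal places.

33.239

c = δ²μ/(2 + δ) = 0.27²·1035/(2 + 0.27) = 33.2385.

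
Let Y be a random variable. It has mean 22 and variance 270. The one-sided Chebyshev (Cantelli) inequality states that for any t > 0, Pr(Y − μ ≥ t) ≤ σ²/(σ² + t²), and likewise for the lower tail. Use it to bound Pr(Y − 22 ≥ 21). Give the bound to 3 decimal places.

Here σ² = 270 and t = 21, so σ² + t² = 711.
Cantelli's bound: 270/711 = 0.3797.

0.380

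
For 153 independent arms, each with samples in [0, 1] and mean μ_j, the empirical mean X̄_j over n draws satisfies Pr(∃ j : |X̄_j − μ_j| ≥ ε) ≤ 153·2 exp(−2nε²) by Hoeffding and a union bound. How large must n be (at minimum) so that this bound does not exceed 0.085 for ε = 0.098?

427

Need 2·153·exp(−2nε²) ≤ 0.085, i.e. exp(−2nε²) ≤ 0.085/306.
So 2nε² ≥ ln(306/0.085) = 8.188689.
Hence n ≥ 8.188689/(2·0.098²) = 426.317.
The smallest integer n is 427.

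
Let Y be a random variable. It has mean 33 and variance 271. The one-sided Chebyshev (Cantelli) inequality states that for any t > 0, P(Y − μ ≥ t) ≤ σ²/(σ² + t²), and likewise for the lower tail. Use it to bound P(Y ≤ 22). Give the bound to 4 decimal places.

0.6913

Here σ² = 271 and t = 11, so σ² + t² = 392.
Cantelli's bound: 271/392 = 0.6913.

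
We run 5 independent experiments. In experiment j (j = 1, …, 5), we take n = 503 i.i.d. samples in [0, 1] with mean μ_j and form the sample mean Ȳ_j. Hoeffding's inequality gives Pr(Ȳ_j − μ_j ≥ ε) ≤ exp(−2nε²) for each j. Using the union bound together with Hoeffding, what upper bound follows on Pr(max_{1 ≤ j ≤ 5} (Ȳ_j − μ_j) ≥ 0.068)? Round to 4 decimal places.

Per-experiment Hoeffding bound: exp(−2·503·0.068²) = exp(−4.65174) = 0.0095449.
Union bound over 5 events: 5·0.0095449 = 0.04772.

0.0477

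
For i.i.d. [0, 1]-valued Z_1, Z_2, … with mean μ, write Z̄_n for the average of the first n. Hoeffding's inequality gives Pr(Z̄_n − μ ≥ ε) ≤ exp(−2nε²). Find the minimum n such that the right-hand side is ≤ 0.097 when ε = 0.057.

360

Require exp(−2nε²) ≤ 0.097, i.e. 2nε² ≥ ln(1/0.097) = 2.333044.
So n ≥ 2.333044 / (2·0.057²) = 359.040.
The smallest integer n is 360.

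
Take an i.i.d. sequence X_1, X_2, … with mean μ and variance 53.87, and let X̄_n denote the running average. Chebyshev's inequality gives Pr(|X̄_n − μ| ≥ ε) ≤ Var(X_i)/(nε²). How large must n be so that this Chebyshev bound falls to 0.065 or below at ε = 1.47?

Require 53.87/(n·1.47²) ≤ 0.065, i.e. n ≥ 53.87/(0.065·1.47²) = 383.530.
The smallest integer n is 384.

384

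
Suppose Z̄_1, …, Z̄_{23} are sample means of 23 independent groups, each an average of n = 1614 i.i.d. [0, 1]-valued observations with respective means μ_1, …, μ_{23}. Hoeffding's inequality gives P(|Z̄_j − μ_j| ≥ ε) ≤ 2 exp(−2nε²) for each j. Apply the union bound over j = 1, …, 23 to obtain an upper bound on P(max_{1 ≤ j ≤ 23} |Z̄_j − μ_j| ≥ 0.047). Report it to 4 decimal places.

0.0368

Per-experiment Hoeffding bound: 2·exp(−2·1614·0.047²) = 2·exp(−7.13065) = 0.0016004.
Union bound over 23 events: 23·0.0016004 = 0.03681.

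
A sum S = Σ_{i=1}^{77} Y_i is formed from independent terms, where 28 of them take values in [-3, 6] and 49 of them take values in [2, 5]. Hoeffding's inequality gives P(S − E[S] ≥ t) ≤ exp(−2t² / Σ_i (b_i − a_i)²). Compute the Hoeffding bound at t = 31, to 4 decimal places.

0.4919

Σ(b_i − a_i)² = 28·9² + 49·3² = 2709.
Exponent = 2·31² / 2709 = 0.70949.
Bound = exp(−0.70949) = 0.49190.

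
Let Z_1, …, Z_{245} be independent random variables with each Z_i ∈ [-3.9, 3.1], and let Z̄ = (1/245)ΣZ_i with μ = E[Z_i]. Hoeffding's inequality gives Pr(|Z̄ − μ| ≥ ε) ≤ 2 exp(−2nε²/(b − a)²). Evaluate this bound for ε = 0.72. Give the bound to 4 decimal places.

Exponent: 2nε²/(b − a)² = 2·245·0.72² / 7² = 5.18400.
Bound = 2·exp(−5.18400) = 0.01121.

0.0112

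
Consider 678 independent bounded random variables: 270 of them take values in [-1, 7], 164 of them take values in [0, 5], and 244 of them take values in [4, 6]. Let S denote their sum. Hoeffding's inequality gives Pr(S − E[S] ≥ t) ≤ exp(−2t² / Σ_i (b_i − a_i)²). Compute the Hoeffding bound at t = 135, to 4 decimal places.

0.1958

Σ(b_i − a_i)² = 270·8² + 164·5² + 244·2² = 22356.
Exponent = 2·135² / 22356 = 1.63043.
Bound = exp(−1.63043) = 0.19584.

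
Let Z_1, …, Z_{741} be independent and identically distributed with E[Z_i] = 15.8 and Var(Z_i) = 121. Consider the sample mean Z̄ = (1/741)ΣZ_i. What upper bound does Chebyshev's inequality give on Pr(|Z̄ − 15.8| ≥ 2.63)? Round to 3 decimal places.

0.024

Var(Z̄) = Var(Z_i)/n = 121/741 = 0.16329.
Chebyshev: Pr(|Z̄ − 15.8| ≥ 2.63) ≤ Var(Z̄)/(2.63)² = 121/(741·2.63²) = 0.0236.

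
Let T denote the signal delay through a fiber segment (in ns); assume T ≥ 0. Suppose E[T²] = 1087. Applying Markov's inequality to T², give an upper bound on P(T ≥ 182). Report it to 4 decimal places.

0.0328

Since T ≥ 0, the event {T ≥ 182} is the same as {T² ≥ 33124}.
Markov's inequality applied to T² gives P(T² ≥ 33124) ≤ E[T²]/33124 = 1087/33124 = 0.0328.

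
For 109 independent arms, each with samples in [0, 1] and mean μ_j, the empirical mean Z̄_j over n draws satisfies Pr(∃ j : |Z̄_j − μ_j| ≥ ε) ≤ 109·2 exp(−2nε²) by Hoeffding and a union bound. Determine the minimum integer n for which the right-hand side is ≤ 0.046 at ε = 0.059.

1216

Need 2·109·exp(−2nε²) ≤ 0.046, i.e. exp(−2nε²) ≤ 0.046/218.
So 2nε² ≥ ln(218/0.046) = 8.463609.
Hence n ≥ 8.463609/(2·0.059²) = 1215.686.
The smallest integer n is 1216.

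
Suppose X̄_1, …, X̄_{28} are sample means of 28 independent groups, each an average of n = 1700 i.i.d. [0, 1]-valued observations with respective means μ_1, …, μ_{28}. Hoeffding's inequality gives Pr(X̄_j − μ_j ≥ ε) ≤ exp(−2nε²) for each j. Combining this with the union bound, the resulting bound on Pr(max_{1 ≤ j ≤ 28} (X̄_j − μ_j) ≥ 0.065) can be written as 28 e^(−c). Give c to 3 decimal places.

14.365

Union bound over the 28 events: Pr(max_{1 ≤ j ≤ 28} (X̄_j − μ_j) ≥ 0.065) ≤ 28·exp(−2nε²) = 28 exp(−2·1700·0.065²).
So c = 2·1700·0.065² = 14.3650.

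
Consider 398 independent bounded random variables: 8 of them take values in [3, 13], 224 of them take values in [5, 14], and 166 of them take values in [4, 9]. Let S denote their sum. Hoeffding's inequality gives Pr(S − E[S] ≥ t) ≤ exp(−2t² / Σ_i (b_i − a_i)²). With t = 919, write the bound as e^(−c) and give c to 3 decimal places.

73.141

Σ(b_i − a_i)² = 8·10² + 224·9² + 166·5² = 23094.
c = 2t² / 23094 = 2·919² / 23094 = 73.1412.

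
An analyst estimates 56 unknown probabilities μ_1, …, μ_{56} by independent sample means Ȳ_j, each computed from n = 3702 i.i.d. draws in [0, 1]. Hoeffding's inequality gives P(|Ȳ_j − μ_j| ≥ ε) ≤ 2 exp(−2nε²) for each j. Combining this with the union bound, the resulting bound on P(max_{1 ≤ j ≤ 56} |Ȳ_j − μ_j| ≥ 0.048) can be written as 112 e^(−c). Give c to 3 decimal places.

Union bound over the 56 events: P(max_{1 ≤ j ≤ 56} |Ȳ_j − μ_j| ≥ 0.048) ≤ 56·2·exp(−2nε²) = 112 exp(−2·3702·0.048²).
So c = 2·3702·0.048² = 17.0588.

17.059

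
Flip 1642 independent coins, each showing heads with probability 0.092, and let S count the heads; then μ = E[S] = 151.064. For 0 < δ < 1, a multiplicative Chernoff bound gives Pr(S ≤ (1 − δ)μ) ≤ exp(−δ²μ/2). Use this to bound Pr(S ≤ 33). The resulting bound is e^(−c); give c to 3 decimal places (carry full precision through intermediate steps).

Write 33 = (1 − δ)μ, so δ = 1 − 33/151.064 = 0.7815495…
Then the exponent is δ²μ/2 = (μ − 33)²/(2μ) = 46.136433.

46.136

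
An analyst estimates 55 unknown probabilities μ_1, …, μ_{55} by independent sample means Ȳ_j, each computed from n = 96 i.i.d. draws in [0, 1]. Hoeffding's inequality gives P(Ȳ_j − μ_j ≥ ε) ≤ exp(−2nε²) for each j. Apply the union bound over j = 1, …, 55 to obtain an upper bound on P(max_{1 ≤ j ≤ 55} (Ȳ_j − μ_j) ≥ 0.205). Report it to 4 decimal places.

Per-experiment Hoeffding bound: exp(−2·96·0.205²) = exp(−8.06880) = 0.00031316.
Union bound over 55 events: 55·0.00031316 = 0.01722.

0.0172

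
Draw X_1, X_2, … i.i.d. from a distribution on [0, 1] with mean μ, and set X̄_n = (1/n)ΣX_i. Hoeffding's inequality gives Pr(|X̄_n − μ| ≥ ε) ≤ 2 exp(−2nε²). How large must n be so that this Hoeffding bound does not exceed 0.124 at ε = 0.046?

658

Require 2·exp(−2nε²) ≤ 0.124, i.e. 2nε² ≥ ln(2/0.124) = 2.780621.
So n ≥ 2.780621 / (2·0.046²) = 657.047.
The smallest integer n is 658.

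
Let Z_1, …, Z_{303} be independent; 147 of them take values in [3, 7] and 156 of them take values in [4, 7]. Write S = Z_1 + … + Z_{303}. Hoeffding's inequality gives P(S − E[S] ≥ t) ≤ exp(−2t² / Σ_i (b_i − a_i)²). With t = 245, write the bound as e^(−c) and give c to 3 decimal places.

Σ(b_i − a_i)² = 147·4² + 156·3² = 3756.
c = 2t² / 3756 = 2·245² / 3756 = 31.9622.

31.962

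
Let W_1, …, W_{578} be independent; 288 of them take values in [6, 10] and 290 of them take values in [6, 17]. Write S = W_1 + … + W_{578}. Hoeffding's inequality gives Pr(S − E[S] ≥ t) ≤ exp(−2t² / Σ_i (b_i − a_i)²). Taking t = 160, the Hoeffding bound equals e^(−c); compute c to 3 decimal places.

1.290

Σ(b_i − a_i)² = 288·4² + 290·11² = 39698.
c = 2t² / 39698 = 2·160² / 39698 = 1.2897.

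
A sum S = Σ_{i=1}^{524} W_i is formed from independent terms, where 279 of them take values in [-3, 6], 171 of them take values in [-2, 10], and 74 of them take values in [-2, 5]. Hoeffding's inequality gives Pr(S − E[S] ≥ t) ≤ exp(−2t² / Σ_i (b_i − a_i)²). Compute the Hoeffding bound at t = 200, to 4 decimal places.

Σ(b_i − a_i)² = 279·9² + 171·12² + 74·7² = 50849.
Exponent = 2·200² / 50849 = 1.57329.
Bound = exp(−1.57329) = 0.20736.

0.2074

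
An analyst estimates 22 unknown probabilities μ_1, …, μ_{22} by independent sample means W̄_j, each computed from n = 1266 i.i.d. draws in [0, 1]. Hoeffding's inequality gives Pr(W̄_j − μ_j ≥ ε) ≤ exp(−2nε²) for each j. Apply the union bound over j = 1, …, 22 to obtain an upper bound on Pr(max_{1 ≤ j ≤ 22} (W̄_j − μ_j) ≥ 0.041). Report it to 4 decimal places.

Per-experiment Hoeffding bound: exp(−2·1266·0.041²) = exp(−4.25629) = 0.014175.
Union bound over 22 events: 22·0.014175 = 0.31184.

0.3118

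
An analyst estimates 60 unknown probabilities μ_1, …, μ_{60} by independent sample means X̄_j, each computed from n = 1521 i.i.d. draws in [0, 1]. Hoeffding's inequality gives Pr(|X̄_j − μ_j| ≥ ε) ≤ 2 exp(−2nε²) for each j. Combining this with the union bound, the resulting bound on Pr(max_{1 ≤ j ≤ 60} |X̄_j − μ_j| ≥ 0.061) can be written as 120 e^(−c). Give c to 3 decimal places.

Union bound over the 60 events: Pr(max_{1 ≤ j ≤ 60} |X̄_j − μ_j| ≥ 0.061) ≤ 60·2·exp(−2nε²) = 120 exp(−2·1521·0.061²).
So c = 2·1521·0.061² = 11.3193.

11.319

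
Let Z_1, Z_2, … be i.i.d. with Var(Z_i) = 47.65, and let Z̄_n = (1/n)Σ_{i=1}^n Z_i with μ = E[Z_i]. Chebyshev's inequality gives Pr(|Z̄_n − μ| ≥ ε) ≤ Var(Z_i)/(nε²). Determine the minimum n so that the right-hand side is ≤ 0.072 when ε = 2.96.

76

Require 47.65/(n·2.96²) ≤ 0.072, i.e. n ≥ 47.65/(0.072·2.96²) = 75.535.
The smallest integer n is 76.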